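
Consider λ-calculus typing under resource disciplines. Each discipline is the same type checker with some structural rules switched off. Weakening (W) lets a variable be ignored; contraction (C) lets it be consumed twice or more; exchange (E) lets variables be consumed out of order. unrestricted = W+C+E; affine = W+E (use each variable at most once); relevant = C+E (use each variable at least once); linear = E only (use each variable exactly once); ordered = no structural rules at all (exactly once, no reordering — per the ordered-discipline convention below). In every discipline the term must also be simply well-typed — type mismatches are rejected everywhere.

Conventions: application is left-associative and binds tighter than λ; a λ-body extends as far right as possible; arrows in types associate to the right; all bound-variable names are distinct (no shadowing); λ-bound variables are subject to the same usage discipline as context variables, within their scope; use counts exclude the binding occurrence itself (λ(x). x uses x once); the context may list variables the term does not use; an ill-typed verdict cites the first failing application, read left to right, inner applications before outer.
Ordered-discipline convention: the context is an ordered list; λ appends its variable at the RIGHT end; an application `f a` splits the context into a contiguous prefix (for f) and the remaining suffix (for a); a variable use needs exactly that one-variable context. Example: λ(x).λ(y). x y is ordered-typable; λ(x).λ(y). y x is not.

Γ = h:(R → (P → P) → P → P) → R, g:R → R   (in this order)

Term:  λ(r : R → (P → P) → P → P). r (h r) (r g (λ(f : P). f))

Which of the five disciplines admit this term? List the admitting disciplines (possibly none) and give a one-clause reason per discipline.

admitted in: none
use counts: h: 1×; g: 1×; r (λ-bound): 3×; f (λ-bound): 1×
order of uses: r, h, r, r, g, f
typing: ill-typed: an application expects R but receives R → R
ordered: ✗ — a type mismatch blocks all five
linear: ✗ — the type mismatch rejects it
affine: ✗ — not simply typable
relevant: ✗ — fails simple typing
unrestricted: ✗ — a type mismatch blocks all five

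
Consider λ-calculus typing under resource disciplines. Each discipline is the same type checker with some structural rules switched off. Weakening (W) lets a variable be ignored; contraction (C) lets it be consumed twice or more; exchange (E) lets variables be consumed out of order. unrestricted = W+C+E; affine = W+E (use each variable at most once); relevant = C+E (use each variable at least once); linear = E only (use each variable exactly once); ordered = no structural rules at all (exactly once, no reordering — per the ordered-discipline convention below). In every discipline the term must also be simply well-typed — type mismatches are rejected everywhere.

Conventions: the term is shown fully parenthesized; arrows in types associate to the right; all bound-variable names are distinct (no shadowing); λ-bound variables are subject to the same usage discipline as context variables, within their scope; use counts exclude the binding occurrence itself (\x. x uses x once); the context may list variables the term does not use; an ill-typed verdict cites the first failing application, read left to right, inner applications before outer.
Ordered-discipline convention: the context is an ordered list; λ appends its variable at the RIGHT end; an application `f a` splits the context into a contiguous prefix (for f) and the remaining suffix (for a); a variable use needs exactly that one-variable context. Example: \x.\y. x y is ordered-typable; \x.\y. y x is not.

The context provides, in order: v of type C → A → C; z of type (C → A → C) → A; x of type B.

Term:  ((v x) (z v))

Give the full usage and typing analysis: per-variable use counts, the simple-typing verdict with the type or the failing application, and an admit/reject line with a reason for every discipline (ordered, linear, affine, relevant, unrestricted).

use counts: v: 2×, z: 1×, x: 1×
left-to-right use order: v, x, z, v
typing: ill-typed: an argument B mismatches the expected C
ordered: ✗ — fails simple typing
linear: ✗ — a type mismatch blocks all five
affine: ✗ — the type mismatch rejects it
relevant: ✗ — not simply typable
unrestricted: ✗ — fails simple typing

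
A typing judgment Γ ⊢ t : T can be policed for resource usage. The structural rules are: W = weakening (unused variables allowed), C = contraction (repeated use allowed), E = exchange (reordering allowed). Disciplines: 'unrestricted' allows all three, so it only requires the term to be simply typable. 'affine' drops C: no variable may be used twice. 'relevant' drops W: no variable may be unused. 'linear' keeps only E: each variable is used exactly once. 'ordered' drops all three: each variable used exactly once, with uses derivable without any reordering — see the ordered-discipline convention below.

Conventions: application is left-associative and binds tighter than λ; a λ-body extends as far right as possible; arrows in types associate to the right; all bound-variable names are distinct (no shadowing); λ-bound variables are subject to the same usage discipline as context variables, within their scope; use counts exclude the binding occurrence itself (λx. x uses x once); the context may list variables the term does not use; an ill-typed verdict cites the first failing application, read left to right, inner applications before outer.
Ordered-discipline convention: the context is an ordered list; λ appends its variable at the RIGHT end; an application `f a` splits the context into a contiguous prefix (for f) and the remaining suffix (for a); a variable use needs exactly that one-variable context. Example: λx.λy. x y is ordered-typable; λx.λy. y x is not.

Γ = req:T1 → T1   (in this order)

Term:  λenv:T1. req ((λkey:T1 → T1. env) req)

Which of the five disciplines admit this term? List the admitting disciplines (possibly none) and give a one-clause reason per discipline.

admitted by: unrestricted
counts: req: 2×; env (bound): 1×; key (bound): 0×
order of uses: req, env, req
typing: the term checks, with type T1 → T1
ordered: ✗ — needs contraction — req ×2; key never used (weakening)
linear: ✗ — needs contraction — req ×2; key never used (weakening)
affine: ✗ — needs contraction — req ×2
relevant: ✗ — key never used (weakening)
unrestricted: ✓ — type-checks (T1 → T1) and nothing is barred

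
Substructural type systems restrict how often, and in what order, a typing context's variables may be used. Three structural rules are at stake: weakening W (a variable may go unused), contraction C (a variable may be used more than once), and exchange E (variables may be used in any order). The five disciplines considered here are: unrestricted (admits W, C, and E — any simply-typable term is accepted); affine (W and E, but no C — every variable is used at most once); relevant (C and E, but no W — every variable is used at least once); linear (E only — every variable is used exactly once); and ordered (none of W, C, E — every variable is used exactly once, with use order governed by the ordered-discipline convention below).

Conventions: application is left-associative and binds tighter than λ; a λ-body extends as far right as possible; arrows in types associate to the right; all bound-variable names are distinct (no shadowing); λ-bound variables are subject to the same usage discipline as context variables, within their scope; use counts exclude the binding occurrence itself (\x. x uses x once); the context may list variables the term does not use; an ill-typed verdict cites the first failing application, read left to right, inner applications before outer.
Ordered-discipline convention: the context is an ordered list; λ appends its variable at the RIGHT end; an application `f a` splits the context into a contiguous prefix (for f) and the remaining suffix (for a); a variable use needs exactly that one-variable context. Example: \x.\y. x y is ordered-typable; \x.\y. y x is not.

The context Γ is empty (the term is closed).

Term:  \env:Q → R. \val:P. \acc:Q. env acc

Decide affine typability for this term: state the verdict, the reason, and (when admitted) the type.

yes — no duplicate uses among env, val, acc; term : (Q → R) → P → Q → R
use counts: env [bound]: 1, val [bound]: 0, acc [bound]: 1
left-to-right use order: env, acc
typing: ✓ — (Q → R) → P → Q → R
all disciplines: ordered ✗; linear ✗; affine ✓; relevant ✗; unrestricted ✓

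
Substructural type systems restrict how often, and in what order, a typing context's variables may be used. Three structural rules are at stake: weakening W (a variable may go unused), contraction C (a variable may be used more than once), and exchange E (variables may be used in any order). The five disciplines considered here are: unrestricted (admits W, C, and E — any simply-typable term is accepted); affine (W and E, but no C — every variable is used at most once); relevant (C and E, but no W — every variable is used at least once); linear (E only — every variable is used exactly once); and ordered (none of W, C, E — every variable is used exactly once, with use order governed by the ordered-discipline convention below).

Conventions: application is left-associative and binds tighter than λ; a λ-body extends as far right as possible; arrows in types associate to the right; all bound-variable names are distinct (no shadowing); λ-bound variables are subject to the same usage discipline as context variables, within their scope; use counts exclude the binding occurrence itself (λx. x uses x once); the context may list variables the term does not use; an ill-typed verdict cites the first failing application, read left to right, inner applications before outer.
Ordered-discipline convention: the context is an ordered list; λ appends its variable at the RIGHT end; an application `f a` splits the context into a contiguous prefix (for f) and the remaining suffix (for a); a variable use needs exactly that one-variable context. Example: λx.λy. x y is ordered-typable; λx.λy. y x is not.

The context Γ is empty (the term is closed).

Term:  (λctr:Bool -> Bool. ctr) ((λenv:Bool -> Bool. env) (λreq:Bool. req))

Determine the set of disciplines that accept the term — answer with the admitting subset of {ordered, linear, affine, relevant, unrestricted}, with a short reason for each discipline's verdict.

accepted by: ordered, linear, affine, relevant, unrestricted
variable uses: ctr (bound) ×1, env (bound) ×1, req (bound) ×1
uses in reading order: ctr, env, req
typing: well-typed at Bool -> Bool
ordered: ✓, single-use (ctr, env, req), ordered derivation ok
linear: ✓, each of ctr, env, req used exactly once
affine: ✓, no duplicate uses among ctr, env, req
relevant: ✓, none of ctr, env, req goes unused
unrestricted: ✓, simply typable at Bool -> Bool; W, C, E all held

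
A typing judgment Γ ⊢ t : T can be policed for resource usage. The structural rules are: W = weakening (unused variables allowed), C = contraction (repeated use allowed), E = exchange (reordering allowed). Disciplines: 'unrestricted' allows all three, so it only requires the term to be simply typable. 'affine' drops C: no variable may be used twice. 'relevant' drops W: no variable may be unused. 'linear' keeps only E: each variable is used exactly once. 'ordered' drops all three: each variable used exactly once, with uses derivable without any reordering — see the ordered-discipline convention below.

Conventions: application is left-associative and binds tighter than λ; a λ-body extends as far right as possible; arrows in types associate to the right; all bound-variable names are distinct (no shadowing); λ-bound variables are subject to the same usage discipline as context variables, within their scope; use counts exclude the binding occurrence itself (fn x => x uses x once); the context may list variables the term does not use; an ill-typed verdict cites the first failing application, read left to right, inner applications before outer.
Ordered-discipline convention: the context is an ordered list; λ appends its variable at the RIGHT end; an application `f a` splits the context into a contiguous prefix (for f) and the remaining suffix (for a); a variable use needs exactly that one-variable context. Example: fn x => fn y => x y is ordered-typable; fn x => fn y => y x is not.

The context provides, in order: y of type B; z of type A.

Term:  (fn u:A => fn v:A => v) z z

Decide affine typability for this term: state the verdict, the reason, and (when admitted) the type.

no — z ×2 used more than once (contraction)
variable uses: y: 0×, z: 2×, u [bound]: 0×, v [bound]: 1×
order of uses: v, z, z
typing: well-typed — term : A
all disciplines: ordered ✗ | linear ✗ | affine ✗ | relevant ✗ | unrestricted ✓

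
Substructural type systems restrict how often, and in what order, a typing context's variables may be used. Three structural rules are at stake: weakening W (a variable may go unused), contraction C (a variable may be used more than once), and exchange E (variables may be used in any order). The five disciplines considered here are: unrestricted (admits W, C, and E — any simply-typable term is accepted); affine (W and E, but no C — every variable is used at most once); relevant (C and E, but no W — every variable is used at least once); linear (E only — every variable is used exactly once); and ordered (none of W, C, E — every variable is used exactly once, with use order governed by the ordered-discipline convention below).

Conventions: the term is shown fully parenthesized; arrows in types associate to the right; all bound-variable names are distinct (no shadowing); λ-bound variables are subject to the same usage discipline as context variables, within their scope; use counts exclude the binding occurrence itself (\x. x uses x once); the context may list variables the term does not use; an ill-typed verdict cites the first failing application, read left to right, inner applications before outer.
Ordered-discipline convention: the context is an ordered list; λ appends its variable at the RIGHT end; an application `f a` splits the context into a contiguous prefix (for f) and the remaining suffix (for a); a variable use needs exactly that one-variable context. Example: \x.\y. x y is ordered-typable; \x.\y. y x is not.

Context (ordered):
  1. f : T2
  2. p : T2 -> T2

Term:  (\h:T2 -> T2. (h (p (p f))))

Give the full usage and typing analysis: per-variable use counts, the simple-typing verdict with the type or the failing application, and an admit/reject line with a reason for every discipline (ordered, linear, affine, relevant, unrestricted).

counts: f ×1, p ×2, h [bound] ×1
use order (left to right): h, p, p, f
typing: well-typed — term : (T2 -> T2) -> T2
ordered ✗ (uses contraction: p ×2)
linear ✗ (uses contraction: p ×2)
affine ✗ (uses contraction: p ×2)
relevant ✓ (every one of f, p, h appears)
unrestricted ✓ (typability at (T2 -> T2) -> T2 is all that's needed)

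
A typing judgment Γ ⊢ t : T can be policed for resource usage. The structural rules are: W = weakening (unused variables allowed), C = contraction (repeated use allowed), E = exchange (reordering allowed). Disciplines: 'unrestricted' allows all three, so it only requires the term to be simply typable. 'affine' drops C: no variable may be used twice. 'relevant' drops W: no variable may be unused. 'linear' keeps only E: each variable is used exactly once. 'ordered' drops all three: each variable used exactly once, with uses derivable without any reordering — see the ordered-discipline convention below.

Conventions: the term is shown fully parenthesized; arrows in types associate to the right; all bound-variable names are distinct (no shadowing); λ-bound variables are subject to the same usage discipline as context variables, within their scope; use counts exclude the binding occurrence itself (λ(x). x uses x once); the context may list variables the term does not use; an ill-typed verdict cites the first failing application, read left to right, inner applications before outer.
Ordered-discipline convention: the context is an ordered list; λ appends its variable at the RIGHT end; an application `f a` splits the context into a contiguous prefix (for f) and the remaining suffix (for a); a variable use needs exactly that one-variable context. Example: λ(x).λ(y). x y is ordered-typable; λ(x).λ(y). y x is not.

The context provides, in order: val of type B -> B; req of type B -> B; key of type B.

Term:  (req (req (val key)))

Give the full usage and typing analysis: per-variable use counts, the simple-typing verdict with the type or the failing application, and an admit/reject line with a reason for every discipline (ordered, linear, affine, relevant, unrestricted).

usage: val: 1×; req: 2×; key: 1×
use order (left to right): req, req, val, key
typing: the term checks, with type B
ordered: ✗, uses contraction: req ×2
linear: ✗, uses contraction: req ×2
affine: ✗, uses contraction: req ×2
relevant: ✓, every one of val, req, key appears
unrestricted: ✓, type-checks (B) and nothing is barred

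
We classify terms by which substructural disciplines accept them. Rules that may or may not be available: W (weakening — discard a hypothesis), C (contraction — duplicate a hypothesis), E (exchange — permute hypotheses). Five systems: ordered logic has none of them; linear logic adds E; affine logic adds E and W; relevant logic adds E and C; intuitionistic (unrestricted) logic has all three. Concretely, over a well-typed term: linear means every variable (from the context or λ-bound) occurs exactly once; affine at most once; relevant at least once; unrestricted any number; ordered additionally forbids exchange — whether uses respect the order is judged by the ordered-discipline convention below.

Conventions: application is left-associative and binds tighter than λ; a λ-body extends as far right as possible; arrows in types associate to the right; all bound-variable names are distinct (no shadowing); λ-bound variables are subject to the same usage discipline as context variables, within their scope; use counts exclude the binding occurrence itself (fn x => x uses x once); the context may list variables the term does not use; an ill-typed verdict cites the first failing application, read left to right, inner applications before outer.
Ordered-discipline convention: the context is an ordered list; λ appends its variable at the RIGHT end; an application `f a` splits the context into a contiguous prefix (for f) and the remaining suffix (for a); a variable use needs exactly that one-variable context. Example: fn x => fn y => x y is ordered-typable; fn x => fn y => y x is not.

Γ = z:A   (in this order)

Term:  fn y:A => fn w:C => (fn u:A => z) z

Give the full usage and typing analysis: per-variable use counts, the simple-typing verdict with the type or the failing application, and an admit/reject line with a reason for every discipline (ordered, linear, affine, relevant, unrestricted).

counts: z: 2×, y (λ-bound): 0×, w (λ-bound): 0×, u (λ-bound): 0×
uses in reading order: z, z
typing: well-typed at A -> C -> A
ordered: ✗ — needs contraction — z ×2; y, w, u never used (weakening)
linear: ✗ — needs contraction — z ×2; y, w, u never used (weakening)
affine: ✗ — needs contraction — z ×2
relevant: ✗ — y, w, u never used (weakening)
unrestricted: ✓ — simply typable at A -> C -> A; W, C, E all held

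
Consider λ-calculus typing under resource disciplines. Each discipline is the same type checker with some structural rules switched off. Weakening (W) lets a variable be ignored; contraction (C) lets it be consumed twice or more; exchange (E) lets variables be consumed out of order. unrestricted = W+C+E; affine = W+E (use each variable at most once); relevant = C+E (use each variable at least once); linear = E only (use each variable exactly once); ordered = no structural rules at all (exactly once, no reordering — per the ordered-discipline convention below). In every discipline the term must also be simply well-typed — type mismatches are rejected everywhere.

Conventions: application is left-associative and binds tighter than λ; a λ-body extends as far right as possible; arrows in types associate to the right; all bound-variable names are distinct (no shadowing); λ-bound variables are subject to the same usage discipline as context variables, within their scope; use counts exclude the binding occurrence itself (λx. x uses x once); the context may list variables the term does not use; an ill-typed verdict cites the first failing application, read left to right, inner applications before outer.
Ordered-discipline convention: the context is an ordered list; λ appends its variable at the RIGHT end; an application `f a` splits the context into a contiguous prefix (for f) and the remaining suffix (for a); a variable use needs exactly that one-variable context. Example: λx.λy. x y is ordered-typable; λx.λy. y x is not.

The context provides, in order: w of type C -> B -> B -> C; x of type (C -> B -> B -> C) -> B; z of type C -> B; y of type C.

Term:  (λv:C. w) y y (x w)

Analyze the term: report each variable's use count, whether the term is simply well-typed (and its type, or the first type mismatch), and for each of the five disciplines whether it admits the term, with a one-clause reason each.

use counts: w ×2, x ×1, z ×0, y ×2, v (bound) ×0
use order (left to right): w, y, y, x, w
typing: well-typed — term : B -> C
ordered: ✗ — uses contraction: w ×2, y ×2; z, v never used (weakening)
linear: ✗ — uses contraction: w ×2, y ×2; z, v never used (weakening)
affine: ✗ — uses contraction: w ×2, y ×2
relevant: ✗ — z, v never used (weakening)
unrestricted: ✓ — typability at B -> C is all that's needed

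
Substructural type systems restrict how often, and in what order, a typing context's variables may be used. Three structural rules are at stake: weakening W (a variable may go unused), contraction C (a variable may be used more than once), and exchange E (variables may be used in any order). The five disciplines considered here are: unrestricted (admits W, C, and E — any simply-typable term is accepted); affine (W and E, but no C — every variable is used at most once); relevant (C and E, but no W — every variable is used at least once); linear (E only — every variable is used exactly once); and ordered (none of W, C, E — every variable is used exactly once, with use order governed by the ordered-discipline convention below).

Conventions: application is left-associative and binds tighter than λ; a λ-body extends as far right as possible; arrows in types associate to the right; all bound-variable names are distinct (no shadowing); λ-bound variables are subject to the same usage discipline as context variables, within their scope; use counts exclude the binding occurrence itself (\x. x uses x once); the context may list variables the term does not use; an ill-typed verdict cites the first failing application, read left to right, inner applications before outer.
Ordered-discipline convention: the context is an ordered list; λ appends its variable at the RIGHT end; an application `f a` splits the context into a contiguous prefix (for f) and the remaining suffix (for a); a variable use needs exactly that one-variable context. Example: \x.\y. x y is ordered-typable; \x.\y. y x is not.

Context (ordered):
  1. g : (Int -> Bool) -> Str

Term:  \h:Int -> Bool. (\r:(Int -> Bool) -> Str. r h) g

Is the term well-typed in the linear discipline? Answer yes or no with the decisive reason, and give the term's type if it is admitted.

yes — single use per variable (g, h, r); term : (Int -> Bool) -> Str
counts: g ×1, h (λ-bound) ×1, r (λ-bound) ×1
uses in reading order: r, h, g
typing: ✓ — (Int -> Bool) -> Str
all disciplines: ordered ✗; linear ✓; affine ✓; relevant ✓; unrestricted ✓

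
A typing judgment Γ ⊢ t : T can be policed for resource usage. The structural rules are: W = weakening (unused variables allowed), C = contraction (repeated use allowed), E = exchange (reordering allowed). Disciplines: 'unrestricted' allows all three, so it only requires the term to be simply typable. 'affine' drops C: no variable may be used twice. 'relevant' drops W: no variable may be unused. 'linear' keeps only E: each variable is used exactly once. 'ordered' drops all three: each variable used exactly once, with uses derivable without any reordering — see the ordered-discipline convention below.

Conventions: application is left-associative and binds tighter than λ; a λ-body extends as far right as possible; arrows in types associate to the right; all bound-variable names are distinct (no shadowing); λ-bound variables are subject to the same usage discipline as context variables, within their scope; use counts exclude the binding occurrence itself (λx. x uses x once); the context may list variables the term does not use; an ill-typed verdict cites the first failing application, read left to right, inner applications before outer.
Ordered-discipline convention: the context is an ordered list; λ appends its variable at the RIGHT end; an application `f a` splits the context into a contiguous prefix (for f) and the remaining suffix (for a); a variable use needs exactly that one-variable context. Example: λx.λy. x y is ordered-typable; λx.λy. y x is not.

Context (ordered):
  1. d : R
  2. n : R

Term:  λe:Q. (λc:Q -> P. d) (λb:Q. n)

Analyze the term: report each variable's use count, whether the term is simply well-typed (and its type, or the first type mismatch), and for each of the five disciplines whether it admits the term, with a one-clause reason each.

use counts: d: 1, n: 1, e (bound): 0, c (bound): 0, b (bound): 0
order of uses: d, n
typing: ill-typed: an argument Q -> R mismatches the expected Q -> P
ordered: ✗, the type mismatch rejects it
linear: ✗, not simply typable
affine: ✗, fails simple typing
relevant: ✗, a type mismatch blocks all five
unrestricted: ✗, the type mismatch rejects it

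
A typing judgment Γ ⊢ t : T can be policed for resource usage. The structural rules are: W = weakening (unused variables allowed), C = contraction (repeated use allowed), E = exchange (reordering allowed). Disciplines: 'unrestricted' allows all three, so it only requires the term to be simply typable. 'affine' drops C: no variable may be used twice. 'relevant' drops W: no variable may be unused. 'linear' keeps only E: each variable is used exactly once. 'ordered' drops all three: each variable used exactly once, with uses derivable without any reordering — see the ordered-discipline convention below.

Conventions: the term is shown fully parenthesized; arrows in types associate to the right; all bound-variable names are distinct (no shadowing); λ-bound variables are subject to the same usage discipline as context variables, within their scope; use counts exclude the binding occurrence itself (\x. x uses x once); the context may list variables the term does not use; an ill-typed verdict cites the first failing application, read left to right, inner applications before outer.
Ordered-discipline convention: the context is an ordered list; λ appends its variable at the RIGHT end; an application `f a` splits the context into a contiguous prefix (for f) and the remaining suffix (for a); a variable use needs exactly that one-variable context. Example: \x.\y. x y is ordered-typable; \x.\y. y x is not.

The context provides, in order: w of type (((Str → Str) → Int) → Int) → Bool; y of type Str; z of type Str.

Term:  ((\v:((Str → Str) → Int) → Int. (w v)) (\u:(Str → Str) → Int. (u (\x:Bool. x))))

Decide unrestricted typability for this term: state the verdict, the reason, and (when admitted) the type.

no — not simply typable
counts: w: 1; y: 0; z: 0; v (bound): 1; u (bound): 1; x (bound): 1
left-to-right use order: w, v, u, x
typing: ill-typed: argument of type Bool → Bool where Str → Str is required
summary: ordered ✗ · linear ✗ · affine ✗ · relevant ✗ · unrestricted ✗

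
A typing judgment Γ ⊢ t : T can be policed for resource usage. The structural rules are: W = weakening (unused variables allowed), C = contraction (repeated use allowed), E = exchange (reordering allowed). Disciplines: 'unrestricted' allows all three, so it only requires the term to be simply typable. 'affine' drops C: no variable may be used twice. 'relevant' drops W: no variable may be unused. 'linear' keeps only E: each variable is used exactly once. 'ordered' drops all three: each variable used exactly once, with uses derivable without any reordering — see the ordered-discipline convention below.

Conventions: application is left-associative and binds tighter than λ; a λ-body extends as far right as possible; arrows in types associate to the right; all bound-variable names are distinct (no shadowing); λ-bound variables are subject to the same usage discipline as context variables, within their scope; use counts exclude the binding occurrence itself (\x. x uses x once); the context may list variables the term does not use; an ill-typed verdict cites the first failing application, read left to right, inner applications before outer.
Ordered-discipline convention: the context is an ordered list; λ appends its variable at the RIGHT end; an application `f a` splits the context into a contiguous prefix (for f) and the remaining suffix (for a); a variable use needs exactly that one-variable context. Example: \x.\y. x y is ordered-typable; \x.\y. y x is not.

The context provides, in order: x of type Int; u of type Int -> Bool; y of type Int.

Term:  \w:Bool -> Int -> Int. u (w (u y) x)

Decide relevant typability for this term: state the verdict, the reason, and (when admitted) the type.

yes — at least one use each (x, u, y, w); term : (Bool -> Int -> Int) -> Bool
variable uses: x: 1×; u: 2×; y: 1×; w (λ-bound): 1×
order of uses: u, w, u, y, x
typing: well-typed at (Bool -> Int -> Int) -> Bool
per-discipline verdicts: ordered ✗; linear ✗; affine ✗; relevant ✓; unrestricted ✓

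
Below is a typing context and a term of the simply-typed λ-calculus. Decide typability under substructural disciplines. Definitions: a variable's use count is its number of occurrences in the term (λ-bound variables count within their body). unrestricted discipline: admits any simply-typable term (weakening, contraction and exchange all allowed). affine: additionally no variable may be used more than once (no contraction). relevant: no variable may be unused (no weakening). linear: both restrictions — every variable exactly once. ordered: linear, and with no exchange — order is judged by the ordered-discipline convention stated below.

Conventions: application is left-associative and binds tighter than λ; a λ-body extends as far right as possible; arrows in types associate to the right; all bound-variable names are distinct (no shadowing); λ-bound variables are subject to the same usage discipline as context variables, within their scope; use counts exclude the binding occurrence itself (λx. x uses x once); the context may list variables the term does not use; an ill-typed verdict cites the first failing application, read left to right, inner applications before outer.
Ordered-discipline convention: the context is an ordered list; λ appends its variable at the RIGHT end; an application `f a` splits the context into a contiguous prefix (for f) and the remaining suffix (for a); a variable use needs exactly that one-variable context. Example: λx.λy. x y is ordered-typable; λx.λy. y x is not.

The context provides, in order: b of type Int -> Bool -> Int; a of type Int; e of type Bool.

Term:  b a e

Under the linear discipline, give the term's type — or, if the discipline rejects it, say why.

term : Int
variable uses: b: 1, a: 1, e: 1
use order (left to right): b, a, e
typing: well-typed at Int
all disciplines: ordered ✓ · linear ✓ · affine ✓ · relevant ✓ · unrestricted ✓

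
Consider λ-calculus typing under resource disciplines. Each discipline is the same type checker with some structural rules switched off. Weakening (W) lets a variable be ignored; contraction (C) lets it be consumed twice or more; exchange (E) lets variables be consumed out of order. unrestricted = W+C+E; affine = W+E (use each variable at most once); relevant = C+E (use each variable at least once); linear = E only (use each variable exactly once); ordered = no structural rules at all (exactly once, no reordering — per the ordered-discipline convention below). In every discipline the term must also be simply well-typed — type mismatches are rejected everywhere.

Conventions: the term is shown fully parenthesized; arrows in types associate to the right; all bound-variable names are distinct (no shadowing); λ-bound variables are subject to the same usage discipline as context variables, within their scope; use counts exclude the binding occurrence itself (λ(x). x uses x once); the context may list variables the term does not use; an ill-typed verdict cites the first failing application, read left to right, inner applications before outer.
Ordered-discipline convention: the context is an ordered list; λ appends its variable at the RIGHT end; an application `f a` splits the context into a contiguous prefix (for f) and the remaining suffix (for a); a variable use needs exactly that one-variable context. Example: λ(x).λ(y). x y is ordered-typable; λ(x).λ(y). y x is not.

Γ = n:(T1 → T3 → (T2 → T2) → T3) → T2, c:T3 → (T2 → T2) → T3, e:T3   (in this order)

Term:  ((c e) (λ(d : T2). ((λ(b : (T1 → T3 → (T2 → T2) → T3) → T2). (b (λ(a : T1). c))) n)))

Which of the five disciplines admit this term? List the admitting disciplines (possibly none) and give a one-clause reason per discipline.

admitting disciplines: unrestricted
use counts: n: 1×; c: 2×; e: 1×; d [bound]: 0×; b [bound]: 1×; a [bound]: 0×
order of uses: c, e, b, c, n
typing: well-typed at T3
ordered: ✗, repeated use of c ×2; d, a left unused
linear: ✗, repeated use of c ×2; d, a left unused
affine: ✗, repeated use of c ×2
relevant: ✗, d, a left unused
unrestricted: ✓, simply typable at T3; W, C, E all held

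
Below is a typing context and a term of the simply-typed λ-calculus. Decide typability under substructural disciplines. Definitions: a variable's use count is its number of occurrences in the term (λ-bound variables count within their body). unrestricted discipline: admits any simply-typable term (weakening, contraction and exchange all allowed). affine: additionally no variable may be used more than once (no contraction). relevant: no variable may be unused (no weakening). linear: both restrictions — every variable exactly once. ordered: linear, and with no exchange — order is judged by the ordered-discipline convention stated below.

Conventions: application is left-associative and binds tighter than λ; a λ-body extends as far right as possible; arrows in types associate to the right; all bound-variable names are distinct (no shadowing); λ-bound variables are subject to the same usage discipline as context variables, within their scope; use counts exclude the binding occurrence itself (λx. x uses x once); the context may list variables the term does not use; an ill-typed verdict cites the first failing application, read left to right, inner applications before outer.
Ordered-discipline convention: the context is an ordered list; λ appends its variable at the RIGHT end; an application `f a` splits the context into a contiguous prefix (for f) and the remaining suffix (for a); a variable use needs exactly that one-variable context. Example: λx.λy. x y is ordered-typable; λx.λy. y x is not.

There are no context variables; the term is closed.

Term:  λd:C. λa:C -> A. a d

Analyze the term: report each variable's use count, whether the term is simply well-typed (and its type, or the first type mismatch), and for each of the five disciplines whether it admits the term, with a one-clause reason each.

usage: d [bound]=1; a [bound]=1
use order (left to right): a, d
typing: well-typed — term : C -> (C -> A) -> A
ordered: ✗, no contiguous prefix/suffix split fits a, d
linear: ✓, d, a: one use apiece
affine: ✓, no duplicate uses among d, a
relevant: ✓, every one of d, a appears
unrestricted: ✓, type-checks (C -> (C -> A) -> A) and nothing is barred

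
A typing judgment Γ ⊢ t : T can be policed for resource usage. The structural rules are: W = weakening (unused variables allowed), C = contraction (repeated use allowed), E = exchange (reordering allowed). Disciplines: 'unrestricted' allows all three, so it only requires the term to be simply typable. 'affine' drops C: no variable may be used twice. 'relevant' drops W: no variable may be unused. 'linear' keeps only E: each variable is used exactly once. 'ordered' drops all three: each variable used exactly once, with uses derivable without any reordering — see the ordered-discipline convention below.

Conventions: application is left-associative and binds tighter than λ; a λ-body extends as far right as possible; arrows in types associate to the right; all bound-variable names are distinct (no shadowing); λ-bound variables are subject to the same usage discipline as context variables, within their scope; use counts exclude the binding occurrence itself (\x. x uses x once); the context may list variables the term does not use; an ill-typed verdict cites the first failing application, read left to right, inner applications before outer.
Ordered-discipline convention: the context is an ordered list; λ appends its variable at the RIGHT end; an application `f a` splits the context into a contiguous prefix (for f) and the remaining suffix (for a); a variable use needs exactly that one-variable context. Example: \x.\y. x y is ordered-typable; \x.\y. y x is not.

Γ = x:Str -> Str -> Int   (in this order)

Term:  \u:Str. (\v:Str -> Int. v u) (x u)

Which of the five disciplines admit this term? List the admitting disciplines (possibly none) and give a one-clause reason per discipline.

accepted by: relevant, unrestricted
use counts: x: 1×, u [bound]: 2×, v [bound]: 1×
uses in reading order: v, u, x, u
typing: ✓ — Str -> Int
ordered: ✗, u ×2 used more than once (contraction)
linear: ✗, u ×2 used more than once (contraction)
affine: ✗, u ×2 used more than once (contraction)
relevant: ✓, at least one use each (x, u, v)
unrestricted: ✓, typability at Str -> Int is all that's needed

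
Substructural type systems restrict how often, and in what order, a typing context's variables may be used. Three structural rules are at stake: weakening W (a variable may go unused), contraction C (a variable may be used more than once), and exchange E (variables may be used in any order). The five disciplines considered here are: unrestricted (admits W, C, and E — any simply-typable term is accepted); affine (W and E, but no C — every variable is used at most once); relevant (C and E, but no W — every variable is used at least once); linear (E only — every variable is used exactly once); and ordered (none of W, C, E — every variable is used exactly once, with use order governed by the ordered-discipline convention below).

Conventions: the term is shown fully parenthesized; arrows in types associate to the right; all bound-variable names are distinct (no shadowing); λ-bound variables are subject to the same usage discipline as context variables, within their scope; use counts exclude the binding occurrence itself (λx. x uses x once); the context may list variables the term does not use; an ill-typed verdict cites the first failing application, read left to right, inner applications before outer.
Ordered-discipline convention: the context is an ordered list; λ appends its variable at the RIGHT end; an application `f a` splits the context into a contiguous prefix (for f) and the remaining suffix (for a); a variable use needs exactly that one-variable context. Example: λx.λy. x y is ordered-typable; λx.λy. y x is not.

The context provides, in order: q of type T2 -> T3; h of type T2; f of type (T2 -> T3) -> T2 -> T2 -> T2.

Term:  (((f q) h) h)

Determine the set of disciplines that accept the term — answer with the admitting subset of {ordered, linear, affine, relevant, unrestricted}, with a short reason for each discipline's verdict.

admitted by: relevant, unrestricted
use counts: q: 1; h: 2; f: 1
uses in reading order: f, q, h, h
typing: well-typed — term : T2
ordered: ✗ — h ×2 used more than once (contraction)
linear: ✗ — h ×2 used more than once (contraction)
affine: ✗ — h ×2 used more than once (contraction)
relevant: ✓ — q, h, f: all used, weakening unneeded
unrestricted: ✓ — simply typable at T2; W, C, E all held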